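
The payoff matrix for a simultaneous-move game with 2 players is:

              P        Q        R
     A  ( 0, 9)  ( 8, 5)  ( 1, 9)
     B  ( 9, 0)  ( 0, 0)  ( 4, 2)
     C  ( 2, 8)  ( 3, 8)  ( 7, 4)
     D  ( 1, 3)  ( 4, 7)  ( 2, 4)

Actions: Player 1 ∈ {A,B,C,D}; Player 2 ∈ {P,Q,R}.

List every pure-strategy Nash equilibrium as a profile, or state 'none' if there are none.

(A,P): not NE [P1→B gives 9>0]
(A,Q): not NE [P2→R gives 9>5]
(A,R): not NE [P1→C gives 7>1]
(B,P): not NE [P2→R gives 2>0]
(B,Q): not NE [P1→A gives 8>0; P2→R gives 2>0]
(B,R): not NE [P1→C gives 7>4]
(C,P): not NE [P1→B gives 9>2]
(C,Q): not NE [P1→A gives 8>3]
(C,R): not NE [P2→Q gives 8>4]
(D,P): not NE [P1→B gives 9>1; P2→Q gives 7>3]
(D,Q): not NE [P1→A gives 8>4]
(D,R): not NE [P1→C gives 7>2; P2→Q gives 7>4]

PSNE: ∅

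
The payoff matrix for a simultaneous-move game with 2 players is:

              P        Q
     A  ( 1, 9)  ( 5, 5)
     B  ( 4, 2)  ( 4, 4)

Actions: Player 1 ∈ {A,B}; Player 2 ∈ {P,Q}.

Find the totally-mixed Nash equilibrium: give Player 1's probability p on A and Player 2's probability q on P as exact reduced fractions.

P1 indiff ⇒ q·1+(1-q)·5 = q·4+(1-q)·4 ⇒ q(-3) = (1-q)(-1) ⇒ q = 1/4
P2 indiff ⇒ p·9+(1-p)·2 = p·5+(1-p)·4 ⇒ p(4) = (1-p)(2) ⇒ p = 1/3

p=1/3, q=1/4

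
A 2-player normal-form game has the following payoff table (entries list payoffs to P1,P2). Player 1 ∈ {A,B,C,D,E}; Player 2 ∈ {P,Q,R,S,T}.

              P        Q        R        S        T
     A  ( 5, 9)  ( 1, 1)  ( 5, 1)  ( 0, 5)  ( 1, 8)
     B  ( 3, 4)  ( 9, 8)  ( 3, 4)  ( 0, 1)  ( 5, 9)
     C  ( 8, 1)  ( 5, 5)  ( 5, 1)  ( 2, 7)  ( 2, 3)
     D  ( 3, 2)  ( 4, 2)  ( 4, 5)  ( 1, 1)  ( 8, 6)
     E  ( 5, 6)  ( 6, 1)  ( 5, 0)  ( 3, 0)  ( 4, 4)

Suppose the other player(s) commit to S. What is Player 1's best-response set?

u_1(A vs S) = 0
u_1(B vs S) = 0
u_1(C vs S) = 2
u_1(D vs S) = 1
u_1(E vs S) = 3
max payoff 3 at {E}

argmax u_1 = {E}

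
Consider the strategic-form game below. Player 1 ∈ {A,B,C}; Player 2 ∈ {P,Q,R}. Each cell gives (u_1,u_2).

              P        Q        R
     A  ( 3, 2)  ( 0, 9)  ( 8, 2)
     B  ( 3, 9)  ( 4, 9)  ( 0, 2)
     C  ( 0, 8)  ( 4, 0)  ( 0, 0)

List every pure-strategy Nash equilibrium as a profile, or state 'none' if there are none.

NE set: (B,P), (B,Q)

(A,P): not NE [P2→Q gives 9>2]
(A,Q): not NE [P1→C gives 4>0]
(A,R): not NE [P2→Q gives 9>2]
(B,P): NE
(B,Q): NE
(B,R): not NE [P1→A gives 8>0; P2→Q gives 9>2]
(C,P): not NE [P1→B gives 3>0]
(C,Q): not NE [P2→P gives 8>0]
(C,R): not NE [P1→A gives 8>0; P2→P gives 8>0]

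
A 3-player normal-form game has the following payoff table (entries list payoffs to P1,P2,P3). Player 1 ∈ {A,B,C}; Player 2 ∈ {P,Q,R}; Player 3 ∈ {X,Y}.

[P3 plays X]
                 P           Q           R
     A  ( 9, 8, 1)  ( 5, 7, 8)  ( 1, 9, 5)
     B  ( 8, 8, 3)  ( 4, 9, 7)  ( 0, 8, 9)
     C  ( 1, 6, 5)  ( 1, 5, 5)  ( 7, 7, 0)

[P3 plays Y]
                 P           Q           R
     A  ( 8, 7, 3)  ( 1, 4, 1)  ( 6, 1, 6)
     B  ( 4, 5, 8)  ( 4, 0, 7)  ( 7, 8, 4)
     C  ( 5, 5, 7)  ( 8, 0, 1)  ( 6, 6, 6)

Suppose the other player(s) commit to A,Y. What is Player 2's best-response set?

u_2(P vs A,Y) = 7
u_2(Q vs A,Y) = 4
u_2(R vs A,Y) = 1
max payoff 7 at {P}

BR_2 = {P}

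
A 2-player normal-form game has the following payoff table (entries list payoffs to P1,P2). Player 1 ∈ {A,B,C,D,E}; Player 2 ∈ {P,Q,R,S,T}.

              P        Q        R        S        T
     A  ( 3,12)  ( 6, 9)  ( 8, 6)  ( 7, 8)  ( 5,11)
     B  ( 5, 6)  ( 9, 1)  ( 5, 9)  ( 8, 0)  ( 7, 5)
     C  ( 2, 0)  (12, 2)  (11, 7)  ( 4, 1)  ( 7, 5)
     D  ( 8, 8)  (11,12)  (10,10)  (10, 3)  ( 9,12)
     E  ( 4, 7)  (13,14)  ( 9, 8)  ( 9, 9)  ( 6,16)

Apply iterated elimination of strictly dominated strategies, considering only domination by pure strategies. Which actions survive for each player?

P1 drop A (D beats it: P:8>3 Q:11>6 R:10>8 S:10>7 T:9>5)
P1 drop B (D beats it: P:8>5 Q:11>9 R:10>5 S:10>8 T:9>7)
P2 drop P (Q beats it: C:2>0 D:12>8 E:14>7)
P2 drop S (Q beats it: C:2>1 D:12>3 E:14>9)
P1→{C,D,E} P2→{Q,R,T}

Survivors P1:{C,D,E} P2:{Q,R,T}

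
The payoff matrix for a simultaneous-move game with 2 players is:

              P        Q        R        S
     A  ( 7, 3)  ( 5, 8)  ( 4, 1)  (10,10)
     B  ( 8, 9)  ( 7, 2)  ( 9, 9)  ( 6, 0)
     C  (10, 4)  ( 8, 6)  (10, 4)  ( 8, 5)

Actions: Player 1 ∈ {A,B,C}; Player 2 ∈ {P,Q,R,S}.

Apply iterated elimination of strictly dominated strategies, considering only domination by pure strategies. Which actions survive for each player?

IESDS → P1:{A,C} P2:{Q,S}

P1 drop B (C beats it: P:10>8 Q:8>7 R:10>9 S:8>6)
P2 drop P (Q beats it: A:8>3 C:6>4)
P2 drop R (Q beats it: A:8>1 C:6>4)
P1→{A,C} P2→{Q,S}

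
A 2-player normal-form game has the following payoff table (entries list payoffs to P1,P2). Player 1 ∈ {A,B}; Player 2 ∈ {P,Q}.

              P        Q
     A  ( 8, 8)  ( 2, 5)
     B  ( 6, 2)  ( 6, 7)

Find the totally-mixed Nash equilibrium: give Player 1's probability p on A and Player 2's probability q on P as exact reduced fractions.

(p,q) = (5/8, 2/3)

P1 indiff ⇒ q·8+(1-q)·2 = q·6+(1-q)·6 ⇒ q(2) = (1-q)(4) ⇒ q = 2/3
P2 indiff ⇒ p·8+(1-p)·2 = p·5+(1-p)·7 ⇒ p(3) = (1-p)(5) ⇒ p = 5/8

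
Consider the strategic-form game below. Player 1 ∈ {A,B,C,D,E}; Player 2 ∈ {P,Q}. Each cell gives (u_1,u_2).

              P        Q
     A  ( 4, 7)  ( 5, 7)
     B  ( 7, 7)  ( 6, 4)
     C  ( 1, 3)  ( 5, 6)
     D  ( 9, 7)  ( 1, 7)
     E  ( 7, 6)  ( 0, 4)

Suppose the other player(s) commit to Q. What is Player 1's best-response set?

u_1(A vs Q) = 5
u_1(B vs Q) = 6
u_1(C vs Q) = 5
u_1(D vs Q) = 1
u_1(E vs Q) = 0
max payoff 6 at {B}

argmax u_1 = {B}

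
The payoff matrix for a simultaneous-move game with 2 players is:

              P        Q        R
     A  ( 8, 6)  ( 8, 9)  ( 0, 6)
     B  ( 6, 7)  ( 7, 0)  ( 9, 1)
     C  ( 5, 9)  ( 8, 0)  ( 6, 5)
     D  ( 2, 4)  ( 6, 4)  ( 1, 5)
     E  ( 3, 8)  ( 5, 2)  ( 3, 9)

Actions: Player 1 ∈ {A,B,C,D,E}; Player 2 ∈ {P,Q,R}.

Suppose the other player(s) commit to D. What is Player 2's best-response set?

u_2(P vs D) = 4
u_2(Q vs D) = 4
u_2(R vs D) = 5
max payoff 5 at {R}

BR_2 = {R}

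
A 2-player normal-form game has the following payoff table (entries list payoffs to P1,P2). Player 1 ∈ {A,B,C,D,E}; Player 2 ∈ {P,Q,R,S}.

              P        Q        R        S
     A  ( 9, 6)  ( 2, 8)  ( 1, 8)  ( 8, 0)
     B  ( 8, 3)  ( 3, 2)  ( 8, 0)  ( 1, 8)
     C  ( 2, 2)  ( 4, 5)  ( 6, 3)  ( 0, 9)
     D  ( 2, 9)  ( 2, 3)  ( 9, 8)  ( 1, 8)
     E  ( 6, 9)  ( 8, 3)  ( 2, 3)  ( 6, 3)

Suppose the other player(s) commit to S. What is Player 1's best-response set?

u_1(A vs S) = 8
u_1(B vs S) = 1
u_1(C vs S) = 0
u_1(D vs S) = 1
u_1(E vs S) = 6
max payoff 8 at {A}

P1 best: {A}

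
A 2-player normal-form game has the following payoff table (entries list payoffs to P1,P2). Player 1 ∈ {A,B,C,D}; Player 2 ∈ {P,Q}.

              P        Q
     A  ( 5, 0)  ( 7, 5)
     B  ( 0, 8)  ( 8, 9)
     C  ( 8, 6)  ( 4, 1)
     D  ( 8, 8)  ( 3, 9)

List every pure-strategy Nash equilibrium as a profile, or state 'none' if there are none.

Nash profiles: (B,Q), (C,P)

(A,P): not NE [P1→D gives 8>5; P2→Q gives 5>0]
(A,Q): not NE [P1→B gives 8>7]
(B,P): not NE [P1→D gives 8>0; P2→Q gives 9>8]
(B,Q): NE
(C,P): NE
(C,Q): not NE [P1→B gives 8>4; P2→P gives 6>1]
(D,P): not NE [P2→Q gives 9>8]
(D,Q): not NE [P1→B gives 8>3]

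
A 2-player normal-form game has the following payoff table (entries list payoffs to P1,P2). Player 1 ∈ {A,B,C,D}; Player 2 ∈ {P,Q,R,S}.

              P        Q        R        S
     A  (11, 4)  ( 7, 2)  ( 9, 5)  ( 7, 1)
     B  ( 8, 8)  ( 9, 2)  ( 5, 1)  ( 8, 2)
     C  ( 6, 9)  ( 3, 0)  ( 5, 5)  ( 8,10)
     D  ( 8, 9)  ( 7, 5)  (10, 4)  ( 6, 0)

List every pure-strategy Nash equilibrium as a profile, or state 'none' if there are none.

(A,P): not NE [P2→R gives 5>4]
(A,Q): not NE [P1→B gives 9>7; P2→R gives 5>2]
(A,R): not NE [P1→D gives 10>9]
(A,S): not NE [P1→C gives 8>7; P2→R gives 5>1]
(B,P): not NE [P1→A gives 11>8]
(B,Q): not NE [P2→P gives 8>2]
(B,R): not NE [P1→D gives 10>5; P2→P gives 8>1]
(B,S): not NE [P2→P gives 8>2]
(C,P): not NE [P1→A gives 11>6; P2→S gives 10>9]
(C,Q): not NE [P1→B gives 9>3; P2→S gives 10>0]
(C,R): not NE [P1→D gives 10>5; P2→S gives 10>5]
(C,S): NE
(D,P): not NE [P1→A gives 11>8]
(D,Q): not NE [P1→B gives 9>7; P2→P gives 9>5]
(D,R): not NE [P2→P gives 9>4]
(D,S): not NE [P1→C gives 8>6; P2→P gives 9>0]

Nash profiles: (C,S)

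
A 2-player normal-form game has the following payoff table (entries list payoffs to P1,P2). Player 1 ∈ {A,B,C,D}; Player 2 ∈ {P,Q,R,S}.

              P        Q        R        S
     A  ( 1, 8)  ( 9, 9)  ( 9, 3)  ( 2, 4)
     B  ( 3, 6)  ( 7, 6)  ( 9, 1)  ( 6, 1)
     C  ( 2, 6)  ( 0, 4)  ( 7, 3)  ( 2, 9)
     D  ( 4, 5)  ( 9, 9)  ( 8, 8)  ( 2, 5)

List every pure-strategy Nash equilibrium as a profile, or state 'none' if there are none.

(A,P): not NE [P1→D gives 4>1; P2→Q gives 9>8]
(A,Q): NE
(A,R): not NE [P2→Q gives 9>3]
(A,S): not NE [P1→B gives 6>2; P2→Q gives 9>4]
(B,P): not NE [P1→D gives 4>3]
(B,Q): not NE [P1→D gives 9>7]
(B,R): not NE [P2→Q gives 6>1]
(B,S): not NE [P2→Q gives 6>1]
(C,P): not NE [P1→D gives 4>2; P2→S gives 9>6]
(C,Q): not NE [P1→D gives 9>0; P2→S gives 9>4]
(C,R): not NE [P1→B gives 9>7; P2→S gives 9>3]
(C,S): not NE [P1→B gives 6>2]
(D,P): not NE [P2→Q gives 9>5]
(D,Q): NE
(D,R): not NE [P1→B gives 9>8; P2→Q gives 9>8]
(D,S): not NE [P1→B gives 6>2; P2→Q gives 9>5]

Nash profiles: (A,Q), (D,Q)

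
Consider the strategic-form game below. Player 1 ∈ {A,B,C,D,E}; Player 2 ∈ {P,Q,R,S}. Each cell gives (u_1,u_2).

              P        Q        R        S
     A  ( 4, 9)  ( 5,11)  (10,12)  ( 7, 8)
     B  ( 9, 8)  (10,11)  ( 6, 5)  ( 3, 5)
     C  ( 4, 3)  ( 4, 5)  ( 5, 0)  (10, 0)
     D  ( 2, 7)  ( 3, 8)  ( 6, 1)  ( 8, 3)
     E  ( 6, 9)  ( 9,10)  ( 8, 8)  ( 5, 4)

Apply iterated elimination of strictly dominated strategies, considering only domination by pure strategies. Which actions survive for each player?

Survivors P1:{A,B,E} P2:{Q,R}

P2 drop P (Q beats it: A:11>9 B:11>8 C:5>3 D:8>7 E:10>9)
P2 drop S (Q beats it: A:11>8 B:11>5 C:5>0 D:8>3 E:10>4)
P1 drop C (A beats it: Q:5>4 R:10>5)
P1 drop D (A beats it: Q:5>3 R:10>6)
P1→{A,B,E} P2→{Q,R}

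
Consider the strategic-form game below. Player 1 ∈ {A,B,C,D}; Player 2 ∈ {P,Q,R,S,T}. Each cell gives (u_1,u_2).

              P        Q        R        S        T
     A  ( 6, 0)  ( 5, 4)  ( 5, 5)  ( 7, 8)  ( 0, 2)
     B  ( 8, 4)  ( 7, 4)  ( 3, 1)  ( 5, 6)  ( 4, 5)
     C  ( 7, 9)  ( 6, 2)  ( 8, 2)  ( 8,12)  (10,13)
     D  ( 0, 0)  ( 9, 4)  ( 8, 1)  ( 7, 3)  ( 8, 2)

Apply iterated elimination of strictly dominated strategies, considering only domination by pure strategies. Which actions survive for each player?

P1 drop A (C beats it: P:7>6 Q:6>5 R:8>5 S:8>7 T:10>0)
P2 drop P (S beats it: B:6>4 C:12>9 D:3>0)
P1 drop B (D beats it: Q:9>7 R:8>3 S:7>5 T:8>4)
P2 drop R (S beats it: C:12>2 D:3>1)
P1→{C,D} P2→{Q,S,T}

Remaining: P1:{C,D} P2:{Q,S,T}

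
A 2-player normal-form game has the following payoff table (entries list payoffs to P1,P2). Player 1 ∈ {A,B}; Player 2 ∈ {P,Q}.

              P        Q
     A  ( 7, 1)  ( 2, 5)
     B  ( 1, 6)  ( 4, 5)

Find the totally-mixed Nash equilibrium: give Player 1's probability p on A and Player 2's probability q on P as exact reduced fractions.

P1 indiff ⇒ q·7+(1-q)·2 = q·1+(1-q)·4 ⇒ q(6) = (1-q)(2) ⇒ q = 1/4
P2 indiff ⇒ p·1+(1-p)·6 = p·5+(1-p)·5 ⇒ p(-4) = (1-p)(-1) ⇒ p = 1/5

p=1/5, q=1/4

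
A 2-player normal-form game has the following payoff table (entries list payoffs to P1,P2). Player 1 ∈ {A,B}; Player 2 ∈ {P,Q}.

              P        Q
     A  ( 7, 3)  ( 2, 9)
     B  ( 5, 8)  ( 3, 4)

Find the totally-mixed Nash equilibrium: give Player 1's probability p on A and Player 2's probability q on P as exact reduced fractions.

p=2/5, q=1/3

P1 indiff ⇒ q·7+(1-q)·2 = q·5+(1-q)·3 ⇒ q(2) = (1-q)(1) ⇒ q = 1/3
P2 indiff ⇒ p·3+(1-p)·8 = p·9+(1-p)·4 ⇒ p(-6) = (1-p)(-4) ⇒ p = 2/5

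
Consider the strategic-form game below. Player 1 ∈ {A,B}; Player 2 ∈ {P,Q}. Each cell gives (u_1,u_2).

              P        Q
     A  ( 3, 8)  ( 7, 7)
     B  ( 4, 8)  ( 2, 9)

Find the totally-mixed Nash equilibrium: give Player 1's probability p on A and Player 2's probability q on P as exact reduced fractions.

(p,q) = (1/2, 5/6)

P1 indiff ⇒ q·3+(1-q)·7 = q·4+(1-q)·2 ⇒ q(-1) = (1-q)(-5) ⇒ q = 5/6
P2 indiff ⇒ p·8+(1-p)·8 = p·7+(1-p)·9 ⇒ p(1) = (1-p)(1) ⇒ p = 1/2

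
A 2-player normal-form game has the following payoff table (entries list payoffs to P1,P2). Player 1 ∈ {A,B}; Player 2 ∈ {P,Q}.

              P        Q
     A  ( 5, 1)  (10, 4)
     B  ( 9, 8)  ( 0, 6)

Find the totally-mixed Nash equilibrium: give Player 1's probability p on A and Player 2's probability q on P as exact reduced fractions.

P1 indiff ⇒ q·5+(1-q)·10 = q·9+(1-q)·0 ⇒ q(-4) = (1-q)(-10) ⇒ q = 5/7
P2 indiff ⇒ p·1+(1-p)·8 = p·4+(1-p)·6 ⇒ p(-3) = (1-p)(-2) ⇒ p = 2/5

p=2/5, q=5/7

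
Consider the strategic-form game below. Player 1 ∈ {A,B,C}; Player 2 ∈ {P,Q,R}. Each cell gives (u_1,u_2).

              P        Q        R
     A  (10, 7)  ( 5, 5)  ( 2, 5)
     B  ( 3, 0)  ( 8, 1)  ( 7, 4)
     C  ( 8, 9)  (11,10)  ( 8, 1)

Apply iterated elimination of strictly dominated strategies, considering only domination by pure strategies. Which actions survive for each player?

P1 drop B (C beats it: P:8>3 Q:11>8 R:8>7)
P2 drop R (P beats it: A:7>5 C:9>1)
P1→{A,C} P2→{P,Q}

Survivors P1:{A,C} P2:{P,Q}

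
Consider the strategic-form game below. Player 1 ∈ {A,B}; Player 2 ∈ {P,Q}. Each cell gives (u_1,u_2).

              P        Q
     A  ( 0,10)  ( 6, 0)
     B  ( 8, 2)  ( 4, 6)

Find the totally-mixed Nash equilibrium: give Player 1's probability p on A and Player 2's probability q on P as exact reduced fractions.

P1 indiff ⇒ q·0+(1-q)·6 = q·8+(1-q)·4 ⇒ q(-8) = (1-q)(-2) ⇒ q = 1/5
P2 indiff ⇒ p·10+(1-p)·2 = p·0+(1-p)·6 ⇒ p(10) = (1-p)(4) ⇒ p = 2/7

(p,q) = (2/7, 1/5)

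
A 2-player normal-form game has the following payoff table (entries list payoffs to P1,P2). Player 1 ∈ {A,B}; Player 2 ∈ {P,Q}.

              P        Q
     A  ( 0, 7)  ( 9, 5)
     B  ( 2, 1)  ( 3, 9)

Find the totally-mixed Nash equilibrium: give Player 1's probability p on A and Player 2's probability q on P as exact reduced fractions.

P1 indiff ⇒ q·0+(1-q)·9 = q·2+(1-q)·3 ⇒ q(-2) = (1-q)(-6) ⇒ q = 3/4
P2 indiff ⇒ p·7+(1-p)·1 = p·5+(1-p)·9 ⇒ p(2) = (1-p)(8) ⇒ p = 4/5

p=4/5, q=3/4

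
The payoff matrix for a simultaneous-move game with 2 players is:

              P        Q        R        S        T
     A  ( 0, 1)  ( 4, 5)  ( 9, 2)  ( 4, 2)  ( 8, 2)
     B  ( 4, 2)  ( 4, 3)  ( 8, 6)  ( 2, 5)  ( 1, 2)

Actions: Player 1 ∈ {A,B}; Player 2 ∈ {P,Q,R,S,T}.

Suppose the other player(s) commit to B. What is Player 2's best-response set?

argmax u_2 = {R}

u_2(P vs B) = 2
u_2(Q vs B) = 3
u_2(R vs B) = 6
u_2(S vs B) = 5
u_2(T vs B) = 2
max payoff 6 at {R}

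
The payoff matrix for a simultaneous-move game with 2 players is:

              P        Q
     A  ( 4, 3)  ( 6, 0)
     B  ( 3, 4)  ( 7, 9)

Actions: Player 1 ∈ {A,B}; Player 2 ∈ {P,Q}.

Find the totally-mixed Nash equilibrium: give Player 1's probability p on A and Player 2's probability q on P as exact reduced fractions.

P1 indiff ⇒ q·4+(1-q)·6 = q·3+(1-q)·7 ⇒ q(1) = (1-q)(1) ⇒ q = 1/2
P2 indiff ⇒ p·3+(1-p)·4 = p·0+(1-p)·9 ⇒ p(3) = (1-p)(5) ⇒ p = 5/8

(p,q) = (5/8, 1/2)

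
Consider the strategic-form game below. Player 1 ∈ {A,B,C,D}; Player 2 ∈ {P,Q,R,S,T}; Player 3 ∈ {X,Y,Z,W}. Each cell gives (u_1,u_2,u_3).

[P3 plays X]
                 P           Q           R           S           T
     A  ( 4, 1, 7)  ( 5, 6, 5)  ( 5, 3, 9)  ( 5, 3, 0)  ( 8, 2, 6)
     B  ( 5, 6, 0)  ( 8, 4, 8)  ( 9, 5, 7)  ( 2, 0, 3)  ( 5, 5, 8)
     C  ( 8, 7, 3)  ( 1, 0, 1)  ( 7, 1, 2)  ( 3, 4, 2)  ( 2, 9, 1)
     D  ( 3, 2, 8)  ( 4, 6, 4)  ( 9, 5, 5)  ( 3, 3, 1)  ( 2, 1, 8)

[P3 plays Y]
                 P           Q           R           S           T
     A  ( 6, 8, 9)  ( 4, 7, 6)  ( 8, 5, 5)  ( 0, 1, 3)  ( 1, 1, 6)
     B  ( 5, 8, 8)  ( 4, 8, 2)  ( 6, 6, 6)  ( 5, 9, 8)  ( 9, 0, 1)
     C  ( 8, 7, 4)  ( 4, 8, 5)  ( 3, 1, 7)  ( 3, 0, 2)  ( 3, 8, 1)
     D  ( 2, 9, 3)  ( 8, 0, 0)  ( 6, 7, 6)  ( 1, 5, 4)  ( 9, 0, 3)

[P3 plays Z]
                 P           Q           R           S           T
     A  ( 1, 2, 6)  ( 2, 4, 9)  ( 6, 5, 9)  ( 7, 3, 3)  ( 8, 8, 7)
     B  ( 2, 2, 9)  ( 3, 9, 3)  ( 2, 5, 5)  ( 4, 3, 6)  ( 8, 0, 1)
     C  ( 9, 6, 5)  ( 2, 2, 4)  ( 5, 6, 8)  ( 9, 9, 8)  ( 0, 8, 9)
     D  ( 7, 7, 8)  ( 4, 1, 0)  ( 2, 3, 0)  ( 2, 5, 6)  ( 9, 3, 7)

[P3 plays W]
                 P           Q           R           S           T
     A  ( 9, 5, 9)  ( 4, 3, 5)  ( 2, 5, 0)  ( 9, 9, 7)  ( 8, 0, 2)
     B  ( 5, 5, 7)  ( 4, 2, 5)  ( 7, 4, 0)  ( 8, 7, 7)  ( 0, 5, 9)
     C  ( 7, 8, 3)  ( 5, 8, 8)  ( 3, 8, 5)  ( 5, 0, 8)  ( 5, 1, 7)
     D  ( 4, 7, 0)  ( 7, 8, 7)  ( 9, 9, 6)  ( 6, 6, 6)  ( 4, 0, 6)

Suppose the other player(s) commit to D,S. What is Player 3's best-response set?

u_3(X vs D,S) = 1
u_3(Y vs D,S) = 4
u_3(Z vs D,S) = 6
u_3(W vs D,S) = 6
max payoff 6 at {Z,W}

P3 best: {Z,W}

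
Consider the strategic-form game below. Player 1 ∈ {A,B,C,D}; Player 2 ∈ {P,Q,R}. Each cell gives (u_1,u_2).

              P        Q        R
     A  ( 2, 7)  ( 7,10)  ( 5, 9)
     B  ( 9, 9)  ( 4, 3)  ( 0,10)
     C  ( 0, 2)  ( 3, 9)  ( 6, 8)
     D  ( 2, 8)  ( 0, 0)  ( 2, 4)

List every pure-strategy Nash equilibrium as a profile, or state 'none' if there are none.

(A,P): not NE [P1→B gives 9>2; P2→Q gives 10>7]
(A,Q): NE
(A,R): not NE [P1→C gives 6>5; P2→Q gives 10>9]
(B,P): not NE [P2→R gives 10>9]
(B,Q): not NE [P1→A gives 7>4; P2→R gives 10>3]
(B,R): not NE [P1→C gives 6>0]
(C,P): not NE [P1→B gives 9>0; P2→Q gives 9>2]
(C,Q): not NE [P1→A gives 7>3]
(C,R): not NE [P2→Q gives 9>8]
(D,P): not NE [P1→B gives 9>2]
(D,Q): not NE [P1→A gives 7>0; P2→P gives 8>0]
(D,R): not NE [P1→C gives 6>2; P2→P gives 8>4]

Nash profiles: (A,Q)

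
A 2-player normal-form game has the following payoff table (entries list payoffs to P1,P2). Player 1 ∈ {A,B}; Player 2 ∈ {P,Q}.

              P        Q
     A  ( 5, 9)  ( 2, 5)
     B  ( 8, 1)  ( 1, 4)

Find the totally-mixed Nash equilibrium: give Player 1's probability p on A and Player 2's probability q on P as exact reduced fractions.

(p,q) = (3/7, 1/4)

P1 indiff ⇒ q·5+(1-q)·2 = q·8+(1-q)·1 ⇒ q(-3) = (1-q)(-1) ⇒ q = 1/4
P2 indiff ⇒ p·9+(1-p)·1 = p·5+(1-p)·4 ⇒ p(4) = (1-p)(3) ⇒ p = 3/7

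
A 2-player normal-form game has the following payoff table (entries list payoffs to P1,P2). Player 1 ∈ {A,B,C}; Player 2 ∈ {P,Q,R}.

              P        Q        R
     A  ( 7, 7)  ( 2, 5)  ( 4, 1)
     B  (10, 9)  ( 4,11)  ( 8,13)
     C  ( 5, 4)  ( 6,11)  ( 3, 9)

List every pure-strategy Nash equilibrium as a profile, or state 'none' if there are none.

(A,P): not NE [P1→B gives 10>7]
(A,Q): not NE [P1→C gives 6>2; P2→P gives 7>5]
(A,R): not NE [P1→B gives 8>4; P2→P gives 7>1]
(B,P): not NE [P2→R gives 13>9]
(B,Q): not NE [P1→C gives 6>4; P2→R gives 13>11]
(B,R): NE
(C,P): not NE [P1→B gives 10>5; P2→Q gives 11>4]
(C,Q): NE
(C,R): not NE [P1→B gives 8>3; P2→Q gives 11>9]

NE set: (B,R), (C,Q)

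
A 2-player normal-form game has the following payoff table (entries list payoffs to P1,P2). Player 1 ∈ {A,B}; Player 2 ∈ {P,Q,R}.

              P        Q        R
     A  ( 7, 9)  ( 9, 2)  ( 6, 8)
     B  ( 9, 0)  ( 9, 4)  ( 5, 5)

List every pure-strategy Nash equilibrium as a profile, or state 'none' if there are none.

PSNE: ∅

(A,P): not NE [P1→B gives 9>7]
(A,Q): not NE [P2→P gives 9>2]
(A,R): not NE [P2→P gives 9>8]
(B,P): not NE [P2→R gives 5>0]
(B,Q): not NE [P2→R gives 5>4]
(B,R): not NE [P1→A gives 6>5]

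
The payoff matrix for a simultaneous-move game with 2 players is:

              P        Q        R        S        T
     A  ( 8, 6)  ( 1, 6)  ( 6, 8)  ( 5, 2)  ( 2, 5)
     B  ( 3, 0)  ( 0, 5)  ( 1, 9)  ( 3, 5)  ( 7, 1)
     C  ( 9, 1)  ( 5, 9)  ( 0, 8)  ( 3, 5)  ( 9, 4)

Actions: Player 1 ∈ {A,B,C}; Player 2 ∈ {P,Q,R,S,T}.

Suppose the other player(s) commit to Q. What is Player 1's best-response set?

u_1(A vs Q) = 1
u_1(B vs Q) = 0
u_1(C vs Q) = 5
max payoff 5 at {C}

argmax u_1 = {C}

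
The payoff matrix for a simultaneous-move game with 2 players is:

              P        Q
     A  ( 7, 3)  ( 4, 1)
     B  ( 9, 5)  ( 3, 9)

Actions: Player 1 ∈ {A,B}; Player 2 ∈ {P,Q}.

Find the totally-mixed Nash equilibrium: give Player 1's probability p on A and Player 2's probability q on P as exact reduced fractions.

P1 mixes 2/3 on A; P2 mixes 1/3 on P

P1 indiff ⇒ q·7+(1-q)·4 = q·9+(1-q)·3 ⇒ q(-2) = (1-q)(-1) ⇒ q = 1/3
P2 indiff ⇒ p·3+(1-p)·5 = p·1+(1-p)·9 ⇒ p(2) = (1-p)(4) ⇒ p = 2/3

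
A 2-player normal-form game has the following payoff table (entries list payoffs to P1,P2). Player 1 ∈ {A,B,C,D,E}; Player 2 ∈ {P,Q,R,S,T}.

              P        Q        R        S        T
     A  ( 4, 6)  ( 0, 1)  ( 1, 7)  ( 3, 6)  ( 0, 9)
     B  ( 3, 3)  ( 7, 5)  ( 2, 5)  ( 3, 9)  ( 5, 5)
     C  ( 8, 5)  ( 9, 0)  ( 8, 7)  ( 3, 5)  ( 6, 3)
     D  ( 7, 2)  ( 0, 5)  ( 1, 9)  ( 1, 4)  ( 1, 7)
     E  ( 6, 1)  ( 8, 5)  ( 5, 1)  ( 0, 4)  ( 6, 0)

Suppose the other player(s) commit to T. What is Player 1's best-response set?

P1 best: {C,E}

u_1(A vs T) = 0
u_1(B vs T) = 5
u_1(C vs T) = 6
u_1(D vs T) = 1
u_1(E vs T) = 6
max payoff 6 at {C,E}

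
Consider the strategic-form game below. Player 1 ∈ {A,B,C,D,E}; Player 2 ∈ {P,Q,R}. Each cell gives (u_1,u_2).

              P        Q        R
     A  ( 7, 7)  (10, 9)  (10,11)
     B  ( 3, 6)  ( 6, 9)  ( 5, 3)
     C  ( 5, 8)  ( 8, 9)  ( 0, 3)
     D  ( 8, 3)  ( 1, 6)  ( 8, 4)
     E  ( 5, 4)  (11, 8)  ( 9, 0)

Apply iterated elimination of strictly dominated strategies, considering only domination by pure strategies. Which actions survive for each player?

P1 drop B (A beats it: P:7>3 Q:10>6 R:10>5)
P1 drop C (A beats it: P:7>5 Q:10>8 R:10>0)
P2 drop P (Q beats it: A:9>7 D:6>3 E:8>4)
P1 drop D (A beats it: Q:10>1 R:10>8)
P1→{A,E} P2→{Q,R}

Survivors P1:{A,E} P2:{Q,R}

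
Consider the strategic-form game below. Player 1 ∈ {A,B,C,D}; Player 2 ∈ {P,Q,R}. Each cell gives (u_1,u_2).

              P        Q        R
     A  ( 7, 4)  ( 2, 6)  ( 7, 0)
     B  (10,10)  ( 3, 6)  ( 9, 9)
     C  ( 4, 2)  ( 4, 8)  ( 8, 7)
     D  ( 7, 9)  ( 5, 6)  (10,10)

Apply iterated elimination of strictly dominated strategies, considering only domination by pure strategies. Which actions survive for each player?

P1 drop A (B beats it: P:10>7 Q:3>2 R:9>7)
P1 drop C (D beats it: P:7>4 Q:5>4 R:10>8)
P2 drop Q (P beats it: B:10>6 D:9>6)
P1→{B,D} P2→{P,R}

Survivors P1:{B,D} P2:{P,R}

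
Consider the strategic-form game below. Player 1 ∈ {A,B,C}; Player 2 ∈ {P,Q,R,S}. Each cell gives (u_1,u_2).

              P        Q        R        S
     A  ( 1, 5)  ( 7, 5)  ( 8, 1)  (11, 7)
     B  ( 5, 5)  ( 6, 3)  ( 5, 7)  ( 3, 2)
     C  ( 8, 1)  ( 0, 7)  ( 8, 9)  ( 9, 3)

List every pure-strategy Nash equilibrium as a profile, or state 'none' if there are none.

NE set: (A,S), (C,R)

(A,P): not NE [P1→C gives 8>1; P2→S gives 7>5]
(A,Q): not NE [P2→S gives 7>5]
(A,R): not NE [P2→S gives 7>1]
(A,S): NE
(B,P): not NE [P1→C gives 8>5; P2→R gives 7>5]
(B,Q): not NE [P1→A gives 7>6; P2→R gives 7>3]
(B,R): not NE [P1→C gives 8>5]
(B,S): not NE [P1→A gives 11>3; P2→R gives 7>2]
(C,P): not NE [P2→R gives 9>1]
(C,Q): not NE [P1→A gives 7>0; P2→R gives 9>7]
(C,R): NE
(C,S): not NE [P1→A gives 11>9; P2→R gives 9>3]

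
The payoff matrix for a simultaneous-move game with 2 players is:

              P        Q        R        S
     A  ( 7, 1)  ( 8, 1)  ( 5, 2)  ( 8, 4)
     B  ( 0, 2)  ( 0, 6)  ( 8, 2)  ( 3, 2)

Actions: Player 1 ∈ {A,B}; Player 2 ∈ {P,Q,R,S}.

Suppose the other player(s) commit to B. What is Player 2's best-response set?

P2 best: {Q}

u_2(P vs B) = 2
u_2(Q vs B) = 6
u_2(R vs B) = 2
u_2(S vs B) = 2
max payoff 6 at {Q}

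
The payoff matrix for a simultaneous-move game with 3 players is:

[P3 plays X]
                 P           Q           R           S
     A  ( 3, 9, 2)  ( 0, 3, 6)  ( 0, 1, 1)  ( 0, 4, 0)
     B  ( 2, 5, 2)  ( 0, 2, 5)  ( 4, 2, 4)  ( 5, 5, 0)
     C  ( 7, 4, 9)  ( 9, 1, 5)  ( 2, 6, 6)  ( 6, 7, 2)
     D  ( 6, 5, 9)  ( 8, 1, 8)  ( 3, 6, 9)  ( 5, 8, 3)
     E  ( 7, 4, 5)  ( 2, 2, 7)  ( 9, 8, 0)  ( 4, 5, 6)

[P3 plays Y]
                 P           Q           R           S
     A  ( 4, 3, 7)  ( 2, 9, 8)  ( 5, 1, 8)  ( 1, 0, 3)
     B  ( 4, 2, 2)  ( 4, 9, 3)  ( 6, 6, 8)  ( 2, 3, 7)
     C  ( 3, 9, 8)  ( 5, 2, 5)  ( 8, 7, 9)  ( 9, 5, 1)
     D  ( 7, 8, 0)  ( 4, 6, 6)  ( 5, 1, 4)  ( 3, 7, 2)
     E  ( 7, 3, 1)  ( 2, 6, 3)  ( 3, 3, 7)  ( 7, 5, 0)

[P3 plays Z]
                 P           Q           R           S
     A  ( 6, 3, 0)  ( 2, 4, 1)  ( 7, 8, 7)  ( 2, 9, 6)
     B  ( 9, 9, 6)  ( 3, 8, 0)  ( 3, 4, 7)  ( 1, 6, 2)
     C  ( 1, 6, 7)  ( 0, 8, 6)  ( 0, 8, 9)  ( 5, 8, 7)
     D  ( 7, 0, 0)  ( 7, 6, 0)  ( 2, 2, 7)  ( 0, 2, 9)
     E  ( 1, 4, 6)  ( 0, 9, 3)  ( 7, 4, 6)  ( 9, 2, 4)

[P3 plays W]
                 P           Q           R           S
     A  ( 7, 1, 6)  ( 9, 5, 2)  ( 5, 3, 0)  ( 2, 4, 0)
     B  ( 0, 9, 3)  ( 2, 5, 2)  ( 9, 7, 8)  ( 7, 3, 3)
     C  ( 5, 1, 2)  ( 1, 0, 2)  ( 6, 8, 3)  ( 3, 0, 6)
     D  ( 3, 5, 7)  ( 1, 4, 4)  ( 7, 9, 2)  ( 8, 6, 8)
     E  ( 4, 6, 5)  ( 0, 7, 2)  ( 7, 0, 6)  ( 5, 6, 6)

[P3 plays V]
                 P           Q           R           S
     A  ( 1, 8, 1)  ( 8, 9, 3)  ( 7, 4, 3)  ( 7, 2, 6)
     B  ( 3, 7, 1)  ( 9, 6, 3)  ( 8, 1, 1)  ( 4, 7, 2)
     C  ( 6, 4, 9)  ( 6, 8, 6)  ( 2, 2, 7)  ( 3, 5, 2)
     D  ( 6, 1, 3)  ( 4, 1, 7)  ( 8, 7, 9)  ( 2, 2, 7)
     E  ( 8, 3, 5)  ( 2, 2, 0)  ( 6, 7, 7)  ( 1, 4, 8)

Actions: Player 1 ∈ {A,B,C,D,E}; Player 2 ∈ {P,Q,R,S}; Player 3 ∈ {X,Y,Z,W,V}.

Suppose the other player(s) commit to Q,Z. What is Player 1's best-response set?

P1 best: {D}

u_1(A vs Q,Z) = 2
u_1(B vs Q,Z) = 3
u_1(C vs Q,Z) = 0
u_1(D vs Q,Z) = 7
u_1(E vs Q,Z) = 0
max payoff 7 at {D}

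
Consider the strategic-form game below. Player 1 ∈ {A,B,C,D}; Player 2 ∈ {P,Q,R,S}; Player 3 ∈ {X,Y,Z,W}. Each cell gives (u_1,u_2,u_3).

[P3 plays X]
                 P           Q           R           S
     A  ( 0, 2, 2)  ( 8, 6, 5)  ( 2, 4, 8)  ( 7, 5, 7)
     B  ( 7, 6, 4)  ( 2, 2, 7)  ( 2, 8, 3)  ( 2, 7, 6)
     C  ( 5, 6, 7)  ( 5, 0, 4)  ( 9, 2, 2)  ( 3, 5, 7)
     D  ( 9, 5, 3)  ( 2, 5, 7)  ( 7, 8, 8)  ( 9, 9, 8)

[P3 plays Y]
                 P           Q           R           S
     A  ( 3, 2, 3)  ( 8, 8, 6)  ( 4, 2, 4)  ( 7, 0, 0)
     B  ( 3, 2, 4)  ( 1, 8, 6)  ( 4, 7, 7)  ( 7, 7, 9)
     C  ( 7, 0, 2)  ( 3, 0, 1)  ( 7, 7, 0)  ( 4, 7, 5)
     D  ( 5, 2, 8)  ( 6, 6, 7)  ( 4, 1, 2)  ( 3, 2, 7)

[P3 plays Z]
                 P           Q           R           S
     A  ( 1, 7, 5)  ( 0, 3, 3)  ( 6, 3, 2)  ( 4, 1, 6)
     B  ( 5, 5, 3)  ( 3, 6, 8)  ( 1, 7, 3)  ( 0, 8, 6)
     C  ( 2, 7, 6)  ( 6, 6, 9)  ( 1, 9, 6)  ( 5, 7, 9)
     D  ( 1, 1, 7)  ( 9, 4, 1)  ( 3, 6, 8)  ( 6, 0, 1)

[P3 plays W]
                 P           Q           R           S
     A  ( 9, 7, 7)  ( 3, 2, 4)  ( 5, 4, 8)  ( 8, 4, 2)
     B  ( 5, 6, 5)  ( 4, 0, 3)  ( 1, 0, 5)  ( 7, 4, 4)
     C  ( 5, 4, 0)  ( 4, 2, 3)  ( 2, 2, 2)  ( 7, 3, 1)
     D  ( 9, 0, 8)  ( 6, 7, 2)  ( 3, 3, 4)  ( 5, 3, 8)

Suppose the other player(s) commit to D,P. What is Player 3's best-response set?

u_3(X vs D,P) = 3
u_3(Y vs D,P) = 8
u_3(Z vs D,P) = 7
u_3(W vs D,P) = 8
max payoff 8 at {Y,W}

P3 best: {Y,W}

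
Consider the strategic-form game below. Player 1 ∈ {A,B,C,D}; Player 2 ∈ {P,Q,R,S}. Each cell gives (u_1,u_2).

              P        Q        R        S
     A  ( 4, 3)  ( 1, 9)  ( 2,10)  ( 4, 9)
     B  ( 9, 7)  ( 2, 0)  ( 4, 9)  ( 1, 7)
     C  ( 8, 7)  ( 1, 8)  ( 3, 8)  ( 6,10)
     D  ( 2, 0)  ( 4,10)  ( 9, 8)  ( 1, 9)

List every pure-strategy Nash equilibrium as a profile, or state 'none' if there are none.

(A,P): not NE [P1→B gives 9>4; P2→R gives 10>3]
(A,Q): not NE [P1→D gives 4>1; P2→R gives 10>9]
(A,R): not NE [P1→D gives 9>2]
(A,S): not NE [P1→C gives 6>4; P2→R gives 10>9]
(B,P): not NE [P2→R gives 9>7]
(B,Q): not NE [P1→D gives 4>2; P2→R gives 9>0]
(B,R): not NE [P1→D gives 9>4]
(B,S): not NE [P1→C gives 6>1; P2→R gives 9>7]
(C,P): not NE [P1→B gives 9>8; P2→S gives 10>7]
(C,Q): not NE [P1→D gives 4>1; P2→S gives 10>8]
(C,R): not NE [P1→D gives 9>3; P2→S gives 10>8]
(C,S): NE
(D,P): not NE [P1→B gives 9>2; P2→Q gives 10>0]
(D,Q): NE
(D,R): not NE [P2→Q gives 10>8]
(D,S): not NE [P1→C gives 6>1; P2→Q gives 10>9]

NE set: (C,S), (D,Q)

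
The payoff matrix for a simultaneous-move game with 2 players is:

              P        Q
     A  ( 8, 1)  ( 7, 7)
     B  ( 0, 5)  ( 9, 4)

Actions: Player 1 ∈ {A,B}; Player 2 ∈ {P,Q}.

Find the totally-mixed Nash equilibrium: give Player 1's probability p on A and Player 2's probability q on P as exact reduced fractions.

P1 indiff ⇒ q·8+(1-q)·7 = q·0+(1-q)·9 ⇒ q(8) = (1-q)(2) ⇒ q = 1/5
P2 indiff ⇒ p·1+(1-p)·5 = p·7+(1-p)·4 ⇒ p(-6) = (1-p)(-1) ⇒ p = 1/7

p=1/7, q=1/5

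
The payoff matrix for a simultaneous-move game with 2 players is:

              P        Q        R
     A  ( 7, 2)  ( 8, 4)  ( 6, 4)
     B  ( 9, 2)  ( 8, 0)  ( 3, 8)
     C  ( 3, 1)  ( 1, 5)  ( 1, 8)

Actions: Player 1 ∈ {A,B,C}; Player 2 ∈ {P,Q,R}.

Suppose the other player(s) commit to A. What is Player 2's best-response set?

u_2(P vs A) = 2
u_2(Q vs A) = 4
u_2(R vs A) = 4
max payoff 4 at {Q,R}

P2 best: {Q,R}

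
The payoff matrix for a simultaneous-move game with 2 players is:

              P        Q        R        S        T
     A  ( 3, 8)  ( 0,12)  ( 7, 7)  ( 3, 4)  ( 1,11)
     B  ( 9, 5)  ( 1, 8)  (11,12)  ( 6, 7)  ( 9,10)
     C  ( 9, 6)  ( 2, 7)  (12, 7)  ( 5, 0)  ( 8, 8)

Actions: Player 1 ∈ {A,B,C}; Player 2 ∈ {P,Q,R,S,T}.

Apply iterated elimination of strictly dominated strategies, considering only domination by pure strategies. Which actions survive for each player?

P1 drop A (B beats it: P:9>3 Q:1>0 R:11>7 S:6>3 T:9>1)
P2 drop P (Q beats it: B:8>5 C:7>6)
P2 drop Q (T beats it: B:10>8 C:8>7)
P2 drop S (R beats it: B:12>7 C:7>0)
P1→{B,C} P2→{R,T}

Remaining: P1:{B,C} P2:{R,T}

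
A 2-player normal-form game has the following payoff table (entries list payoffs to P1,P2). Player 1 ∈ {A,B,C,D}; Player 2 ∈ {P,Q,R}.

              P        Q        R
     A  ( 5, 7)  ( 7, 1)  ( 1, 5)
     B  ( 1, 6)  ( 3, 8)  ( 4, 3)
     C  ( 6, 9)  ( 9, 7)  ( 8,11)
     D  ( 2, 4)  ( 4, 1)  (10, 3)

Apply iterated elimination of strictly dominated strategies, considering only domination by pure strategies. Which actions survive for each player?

P1 drop A (C beats it: P:6>5 Q:9>7 R:8>1)
P1 drop B (C beats it: P:6>1 Q:9>3 R:8>4)
P2 drop Q (P beats it: C:9>7 D:4>1)
P1→{C,D} P2→{P,R}

Remaining: P1:{C,D} P2:{P,R}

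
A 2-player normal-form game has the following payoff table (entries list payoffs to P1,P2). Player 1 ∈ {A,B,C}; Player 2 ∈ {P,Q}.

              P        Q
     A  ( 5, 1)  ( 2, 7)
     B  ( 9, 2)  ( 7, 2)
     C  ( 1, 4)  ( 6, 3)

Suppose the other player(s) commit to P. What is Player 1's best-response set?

P1 best: {B}

u_1(A vs P) = 5
u_1(B vs P) = 9
u_1(C vs P) = 1
max payoff 9 at {B}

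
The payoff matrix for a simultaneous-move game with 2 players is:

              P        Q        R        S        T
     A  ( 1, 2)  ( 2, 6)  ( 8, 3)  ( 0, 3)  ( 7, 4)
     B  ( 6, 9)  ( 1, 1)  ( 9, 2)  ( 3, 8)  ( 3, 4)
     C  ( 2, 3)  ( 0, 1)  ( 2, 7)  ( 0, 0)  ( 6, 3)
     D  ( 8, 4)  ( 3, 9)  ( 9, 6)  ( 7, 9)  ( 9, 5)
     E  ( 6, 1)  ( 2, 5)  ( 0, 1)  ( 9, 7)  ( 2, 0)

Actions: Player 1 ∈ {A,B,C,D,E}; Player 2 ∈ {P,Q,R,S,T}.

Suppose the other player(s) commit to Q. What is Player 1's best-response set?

argmax u_1 = {D}

u_1(A vs Q) = 2
u_1(B vs Q) = 1
u_1(C vs Q) = 0
u_1(D vs Q) = 3
u_1(E vs Q) = 2
max payoff 3 at {D}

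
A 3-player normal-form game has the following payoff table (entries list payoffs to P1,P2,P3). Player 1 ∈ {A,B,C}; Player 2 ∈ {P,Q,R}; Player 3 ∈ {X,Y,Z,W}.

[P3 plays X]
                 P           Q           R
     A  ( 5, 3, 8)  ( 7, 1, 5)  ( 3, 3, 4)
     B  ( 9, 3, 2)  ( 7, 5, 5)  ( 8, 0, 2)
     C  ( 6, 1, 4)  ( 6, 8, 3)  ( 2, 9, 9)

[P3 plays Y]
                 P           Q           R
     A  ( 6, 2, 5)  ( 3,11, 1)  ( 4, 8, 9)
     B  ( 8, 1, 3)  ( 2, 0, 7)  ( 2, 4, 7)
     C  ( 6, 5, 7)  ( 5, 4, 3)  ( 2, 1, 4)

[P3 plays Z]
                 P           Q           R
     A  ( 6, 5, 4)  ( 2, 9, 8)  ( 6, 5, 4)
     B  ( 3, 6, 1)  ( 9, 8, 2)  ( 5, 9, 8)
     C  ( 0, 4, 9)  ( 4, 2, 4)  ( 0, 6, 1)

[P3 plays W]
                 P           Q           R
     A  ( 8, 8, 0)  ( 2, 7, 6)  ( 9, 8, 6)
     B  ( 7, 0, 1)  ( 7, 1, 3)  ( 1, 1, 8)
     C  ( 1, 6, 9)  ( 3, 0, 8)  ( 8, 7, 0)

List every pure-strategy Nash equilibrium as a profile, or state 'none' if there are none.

PSNE: ∅

(A,P,X): not NE [P1→B gives 9>5]
(A,P,Y): not NE [P1→B gives 8>6; P2→Q gives 11>2; P3→X gives 8>5]
(A,P,Z): not NE [P2→Q gives 9>5; P3→X gives 8>4]
(A,P,W): not NE [P3→X gives 8>0]
(A,Q,X): not NE [P2→R gives 3>1; P3→Z gives 8>5]
(A,Q,Y): not NE [P1→C gives 5>3; P3→Z gives 8>1]
(A,Q,Z): not NE [P1→B gives 9>2]
(A,Q,W): not NE [P1→B gives 7>2; P2→R gives 8>7; P3→Z gives 8>6]
(A,R,X): not NE [P1→B gives 8>3; P3→Y gives 9>4]
(A,R,Y): not NE [P2→Q gives 11>8]
(A,R,Z): not NE [P2→Q gives 9>5; P3→Y gives 9>4]
(A,R,W): not NE [P3→Y gives 9>6]
(B,P,X): not NE [P2→Q gives 5>3; P3→Y gives 3>2]
(B,P,Y): not NE [P2→R gives 4>1]
(B,P,Z): not NE [P1→A gives 6>3; P2→R gives 9>6; P3→Y gives 3>1]
(B,P,W): not NE [P1→A gives 8>7; P2→R gives 1>0; P3→Y gives 3>1]
(B,Q,X): not NE [P3→Y gives 7>5]
(B,Q,Y): not NE [P1→C gives 5>2; P2→R gives 4>0]
(B,Q,Z): not NE [P2→R gives 9>8; P3→Y gives 7>2]
(B,Q,W): not NE [P3→Y gives 7>3]
(B,R,X): not NE [P2→Q gives 5>0; P3→W gives 8>2]
(B,R,Y): not NE [P1→A gives 4>2; P3→W gives 8>7]
(B,R,Z): not NE [P1→A gives 6>5]
(B,R,W): not NE [P1→A gives 9>1]
(C,P,X): not NE [P1→B gives 9>6; P2→R gives 9>1; P3→W gives 9>4]
(C,P,Y): not NE [P1→B gives 8>6; P3→W gives 9>7]
(C,P,Z): not NE [P1→A gives 6>0; P2→R gives 6>4]
(C,P,W): not NE [P1→A gives 8>1; P2→R gives 7>6]
(C,Q,X): not NE [P1→B gives 7>6; P2→R gives 9>8; P3→W gives 8>3]
(C,Q,Y): not NE [P2→P gives 5>4; P3→W gives 8>3]
(C,Q,Z): not NE [P1→B gives 9>4; P2→R gives 6>2; P3→W gives 8>4]
(C,Q,W): not NE [P1→B gives 7>3; P2→R gives 7>0]
(C,R,X): not NE [P1→B gives 8>2]
(C,R,Y): not NE [P1→A gives 4>2; P2→P gives 5>1; P3→X gives 9>4]
(C,R,Z): not NE [P1→A gives 6>0; P3→X gives 9>1]
(C,R,W): not NE [P1→A gives 9>8; P3→X gives 9>0]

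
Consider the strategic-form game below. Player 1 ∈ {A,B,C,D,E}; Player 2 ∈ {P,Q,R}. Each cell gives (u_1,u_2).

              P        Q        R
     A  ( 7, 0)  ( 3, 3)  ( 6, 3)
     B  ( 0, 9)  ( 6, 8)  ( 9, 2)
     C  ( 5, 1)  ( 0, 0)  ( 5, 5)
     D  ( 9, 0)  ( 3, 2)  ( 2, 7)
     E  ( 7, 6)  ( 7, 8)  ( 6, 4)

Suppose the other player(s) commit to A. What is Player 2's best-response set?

P2 best: {Q,R}

u_2(P vs A) = 0
u_2(Q vs A) = 3
u_2(R vs A) = 3
max payoff 3 at {Q,R}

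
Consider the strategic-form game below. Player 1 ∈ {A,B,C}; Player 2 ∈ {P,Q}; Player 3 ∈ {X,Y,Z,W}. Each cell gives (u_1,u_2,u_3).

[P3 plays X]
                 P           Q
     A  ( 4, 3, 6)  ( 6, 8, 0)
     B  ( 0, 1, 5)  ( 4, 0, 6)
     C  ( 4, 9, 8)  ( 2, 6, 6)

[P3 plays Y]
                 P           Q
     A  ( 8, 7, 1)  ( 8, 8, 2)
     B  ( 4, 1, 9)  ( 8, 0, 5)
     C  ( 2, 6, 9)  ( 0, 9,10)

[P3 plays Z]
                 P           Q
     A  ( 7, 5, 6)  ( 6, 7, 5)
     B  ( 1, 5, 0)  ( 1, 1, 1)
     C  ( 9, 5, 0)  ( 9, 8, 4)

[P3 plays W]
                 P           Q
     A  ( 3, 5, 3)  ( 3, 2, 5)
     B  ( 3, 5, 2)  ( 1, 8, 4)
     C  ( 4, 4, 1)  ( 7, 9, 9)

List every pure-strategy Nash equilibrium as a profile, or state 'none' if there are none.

Equilibria: none

(A,P,X): not NE [P2→Q gives 8>3]
(A,P,Y): not NE [P2→Q gives 8>7; P3→Z gives 6>1]
(A,P,Z): not NE [P1→C gives 9>7; P2→Q gives 7>5]
(A,P,W): not NE [P1→C gives 4>3; P3→Z gives 6>3]
(A,Q,X): not NE [P3→W gives 5>0]
(A,Q,Y): not NE [P3→W gives 5>2]
(A,Q,Z): not NE [P1→C gives 9>6]
(A,Q,W): not NE [P1→C gives 7>3; P2→P gives 5>2]
(B,P,X): not NE [P1→C gives 4>0; P3→Y gives 9>5]
(B,P,Y): not NE [P1→A gives 8>4]
(B,P,Z): not NE [P1→C gives 9>1; P3→Y gives 9>0]
(B,P,W): not NE [P1→C gives 4>3; P2→Q gives 8>5; P3→Y gives 9>2]
(B,Q,X): not NE [P1→A gives 6>4; P2→P gives 1>0]
(B,Q,Y): not NE [P2→P gives 1>0; P3→X gives 6>5]
(B,Q,Z): not NE [P1→C gives 9>1; P2→P gives 5>1; P3→X gives 6>1]
(B,Q,W): not NE [P1→C gives 7>1; P3→X gives 6>4]
(C,P,X): not NE [P3→Y gives 9>8]
(C,P,Y): not NE [P1→A gives 8>2; P2→Q gives 9>6]
(C,P,Z): not NE [P2→Q gives 8>5; P3→Y gives 9>0]
(C,P,W): not NE [P2→Q gives 9>4; P3→Y gives 9>1]
(C,Q,X): not NE [P1→A gives 6>2; P2→P gives 9>6; P3→Y gives 10>6]
(C,Q,Y): not NE [P1→B gives 8>0]
(C,Q,Z): not NE [P3→Y gives 10>4]
(C,Q,W): not NE [P3→Y gives 10>9]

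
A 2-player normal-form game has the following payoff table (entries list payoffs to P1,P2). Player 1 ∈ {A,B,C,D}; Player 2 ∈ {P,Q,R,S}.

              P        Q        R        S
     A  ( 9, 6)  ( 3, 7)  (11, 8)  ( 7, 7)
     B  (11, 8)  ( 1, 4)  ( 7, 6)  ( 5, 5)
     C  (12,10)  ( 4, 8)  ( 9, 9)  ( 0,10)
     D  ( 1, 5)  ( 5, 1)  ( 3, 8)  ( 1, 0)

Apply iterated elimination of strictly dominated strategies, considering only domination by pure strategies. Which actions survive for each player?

Remaining: P1:{A,B,C} P2:{P,R,S}

P2 drop Q (R beats it: A:8>7 B:6>4 C:9>8 D:8>1)
P1 drop D (A beats it: P:9>1 R:11>3 S:7>1)
P1→{A,B,C} P2→{P,R,S}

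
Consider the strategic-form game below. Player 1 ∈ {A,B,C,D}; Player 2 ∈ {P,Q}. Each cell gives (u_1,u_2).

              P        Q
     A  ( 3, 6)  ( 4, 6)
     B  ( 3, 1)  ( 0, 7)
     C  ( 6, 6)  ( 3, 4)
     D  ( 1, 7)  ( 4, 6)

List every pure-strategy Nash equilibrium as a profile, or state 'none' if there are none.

NE set: (A,Q), (C,P)

(A,P): not NE [P1→C gives 6>3]
(A,Q): NE
(B,P): not NE [P1→C gives 6>3; P2→Q gives 7>1]
(B,Q): not NE [P1→D gives 4>0]
(C,P): NE
(C,Q): not NE [P1→D gives 4>3; P2→P gives 6>4]
(D,P): not NE [P1→C gives 6>1]
(D,Q): not NE [P2→P gives 7>6]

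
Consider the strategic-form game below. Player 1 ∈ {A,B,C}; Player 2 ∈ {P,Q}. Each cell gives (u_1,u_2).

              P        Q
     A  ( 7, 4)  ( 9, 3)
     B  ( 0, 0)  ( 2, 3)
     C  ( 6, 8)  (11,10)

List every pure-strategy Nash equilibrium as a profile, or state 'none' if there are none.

(A,P): NE
(A,Q): not NE [P1→C gives 11>9; P2→P gives 4>3]
(B,P): not NE [P1→A gives 7>0; P2→Q gives 3>0]
(B,Q): not NE [P1→C gives 11>2]
(C,P): not NE [P1→A gives 7>6; P2→Q gives 10>8]
(C,Q): NE

PSNE = {(A,P), (C,Q)}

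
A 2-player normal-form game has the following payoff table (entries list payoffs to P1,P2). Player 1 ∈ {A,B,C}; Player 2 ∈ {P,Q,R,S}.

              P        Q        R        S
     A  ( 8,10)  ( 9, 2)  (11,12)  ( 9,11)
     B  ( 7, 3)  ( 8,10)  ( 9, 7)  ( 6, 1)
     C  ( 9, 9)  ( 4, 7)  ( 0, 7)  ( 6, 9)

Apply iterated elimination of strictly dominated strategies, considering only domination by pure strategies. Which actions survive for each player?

IESDS → P1:{A,C} P2:{P,R,S}

P1 drop B (A beats it: P:8>7 Q:9>8 R:11>9 S:9>6)
P2 drop Q (P beats it: A:10>2 C:9>7)
P1→{A,C} P2→{P,R,S}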